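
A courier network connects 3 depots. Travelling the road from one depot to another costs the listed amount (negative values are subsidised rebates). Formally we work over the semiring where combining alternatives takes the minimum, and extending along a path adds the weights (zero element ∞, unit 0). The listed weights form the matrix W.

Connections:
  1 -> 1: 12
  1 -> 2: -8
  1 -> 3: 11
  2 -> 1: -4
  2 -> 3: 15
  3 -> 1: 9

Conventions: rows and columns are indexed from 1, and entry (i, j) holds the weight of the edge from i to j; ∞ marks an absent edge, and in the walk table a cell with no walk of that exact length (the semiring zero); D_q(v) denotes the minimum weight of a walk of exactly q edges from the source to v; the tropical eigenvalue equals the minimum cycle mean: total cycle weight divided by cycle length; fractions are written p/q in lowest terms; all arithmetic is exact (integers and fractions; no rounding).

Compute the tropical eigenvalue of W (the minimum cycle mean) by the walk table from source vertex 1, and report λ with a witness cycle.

q=0: [0, ∞, ∞]
q=1: [12, -8, 11]
q=2: [-12, 4, 7]
q=3: [0, -20, -1]
Optimal cycle mean attained by: cycle 1->2->1, total (-8) + (-4), length 2.
Answer: λ = -6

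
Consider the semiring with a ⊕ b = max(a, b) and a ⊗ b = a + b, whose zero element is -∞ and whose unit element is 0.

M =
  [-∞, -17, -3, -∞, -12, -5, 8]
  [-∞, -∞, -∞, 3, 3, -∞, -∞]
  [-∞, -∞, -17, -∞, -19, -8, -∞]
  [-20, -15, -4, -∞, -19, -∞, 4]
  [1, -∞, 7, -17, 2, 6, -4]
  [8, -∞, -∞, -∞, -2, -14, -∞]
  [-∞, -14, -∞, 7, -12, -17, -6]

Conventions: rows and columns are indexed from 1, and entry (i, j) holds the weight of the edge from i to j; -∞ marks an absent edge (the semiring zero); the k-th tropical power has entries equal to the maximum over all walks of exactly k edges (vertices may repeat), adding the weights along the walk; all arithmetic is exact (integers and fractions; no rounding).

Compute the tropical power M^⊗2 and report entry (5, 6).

M^⊗2:
  [3, -6, -5, 15, -4, -6, 2]
  [4, -12, 10, -14, 5, 9, 7]
  [0, -∞, -12, -36, -10, -13, -23]
  [-18, -10, -12, 11, -8, -12, -2]
  [14, -16, 9, 3, 4, 8, 9]
  [-1, -9, 5, -19, 0, 4, 16]
  [-9, -8, 3, 1, -10, -6, 11]
Key observation: the optimum is the walk 5->5->6, with weight 2 + 6 = 8.
Optimal value attained by: walk 5->5->6.
Answer: (M^⊗2)[5][6] = 8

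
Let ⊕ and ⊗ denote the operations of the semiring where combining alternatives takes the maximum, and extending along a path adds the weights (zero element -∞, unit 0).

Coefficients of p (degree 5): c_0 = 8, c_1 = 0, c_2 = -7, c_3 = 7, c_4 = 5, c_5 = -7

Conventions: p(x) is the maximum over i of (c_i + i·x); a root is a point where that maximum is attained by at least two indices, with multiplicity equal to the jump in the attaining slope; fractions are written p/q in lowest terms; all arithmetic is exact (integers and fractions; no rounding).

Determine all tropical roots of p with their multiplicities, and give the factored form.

hull edge (i=0, c=8) to (i=3, c=7): slope -1/3, span 3
hull edge (i=3, c=7) to (i=4, c=5): slope -2, span 1
hull edge (i=4, c=5) to (i=5, c=-7): slope -12, span 1
Factored form: p(x) = -7 ⊗ (x ⊕ 1/3) ⊗ (x ⊕ 1/3) ⊗ (x ⊕ 1/3) ⊗ (x ⊕ 2) ⊗ (x ⊕ 12)
Answer: roots = 1/3 (mult 3), 2 (mult 1), 12 (mult 1)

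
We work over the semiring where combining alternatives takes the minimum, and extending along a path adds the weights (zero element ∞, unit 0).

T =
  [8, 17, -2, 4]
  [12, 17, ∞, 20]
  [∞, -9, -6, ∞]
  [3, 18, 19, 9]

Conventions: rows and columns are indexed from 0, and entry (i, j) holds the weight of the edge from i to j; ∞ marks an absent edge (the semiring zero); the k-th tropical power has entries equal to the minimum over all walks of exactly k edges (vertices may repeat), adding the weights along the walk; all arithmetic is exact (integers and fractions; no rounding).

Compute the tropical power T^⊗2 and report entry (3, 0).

T^⊗2:
  [7, -11, -8, 12]
  [20, 29, 10, 16]
  [3, -15, -12, 11]
  [11, 10, 1, 7]
Key observation: the optimum is the walk 3->0->0, with weight 3 + 8 = 11.
Optimal value attained by: walk 3->0->0.
Answer: (T^⊗2)[3][0] = 11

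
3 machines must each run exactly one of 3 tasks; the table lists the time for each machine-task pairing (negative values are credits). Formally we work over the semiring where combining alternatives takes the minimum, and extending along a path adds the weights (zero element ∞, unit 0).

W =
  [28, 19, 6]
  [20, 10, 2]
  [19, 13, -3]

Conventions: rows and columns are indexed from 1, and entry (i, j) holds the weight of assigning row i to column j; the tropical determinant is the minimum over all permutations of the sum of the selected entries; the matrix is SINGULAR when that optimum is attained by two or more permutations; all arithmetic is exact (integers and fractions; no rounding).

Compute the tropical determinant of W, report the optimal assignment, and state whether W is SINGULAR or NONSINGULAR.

σ = (1, 2, 3): 28 + 10 + (-3) = 35
σ = (1, 3, 2): 28 + 2 + 13 = 43
σ = (2, 1, 3): 19 + 20 + (-3) = 36
σ = (2, 3, 1): 19 + 2 + 19 = 40
σ = (3, 1, 2): 6 + 20 + 13 = 39
σ = (3, 2, 1): 6 + 10 + 19 = 35
Optimal value attained by: σ = (1, 2, 3).
Answer: det⊕(W) = 35; verdict: SINGULAR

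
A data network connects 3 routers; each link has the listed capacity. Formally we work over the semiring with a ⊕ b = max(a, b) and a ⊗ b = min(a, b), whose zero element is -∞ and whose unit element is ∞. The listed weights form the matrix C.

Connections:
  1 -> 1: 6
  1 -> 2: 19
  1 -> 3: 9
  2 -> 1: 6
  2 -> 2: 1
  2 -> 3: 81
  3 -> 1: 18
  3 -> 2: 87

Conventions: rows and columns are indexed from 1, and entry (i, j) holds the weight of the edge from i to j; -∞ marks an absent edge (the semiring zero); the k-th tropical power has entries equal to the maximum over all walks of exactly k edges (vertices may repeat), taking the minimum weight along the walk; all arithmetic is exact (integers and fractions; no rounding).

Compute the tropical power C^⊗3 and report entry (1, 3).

C^⊗2:
  [9, 9, 19]
  [18, 81, 6]
  [6, 18, 81]
C^⊗3:
  [18, 19, 9]
  [6, 18, 81]
  [18, 81, 18]
Key observation: the optimum is the walk 1->3->2->3, with weight 9 min 87 min 81 = 9.
Optimal value attained by: walk 1->3->2->3.
Answer: (C^⊗3)[1][3] = 9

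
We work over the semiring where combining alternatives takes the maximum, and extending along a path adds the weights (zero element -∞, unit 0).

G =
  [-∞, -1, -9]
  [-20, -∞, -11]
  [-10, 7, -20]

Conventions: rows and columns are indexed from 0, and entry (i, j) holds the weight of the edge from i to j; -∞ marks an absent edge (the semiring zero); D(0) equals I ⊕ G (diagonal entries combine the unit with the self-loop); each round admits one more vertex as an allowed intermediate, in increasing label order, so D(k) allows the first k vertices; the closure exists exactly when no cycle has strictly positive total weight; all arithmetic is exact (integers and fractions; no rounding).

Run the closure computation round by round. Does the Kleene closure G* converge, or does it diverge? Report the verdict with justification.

D(0):
  [0, -1, -9]
  [-20, 0, -11]
  [-10, 7, 0]
D(1):
  [0, -1, -9]
  [-20, 0, -11]
  [-10, 7, 0]
D(2):
  [0, -1, -9]
  [-20, 0, -11]
  [-10, 7, 0]
D(3):
  [0, -1, -9]
  [-20, 0, -11]
  [-10, 7, 0]
Key observation: every diagonal entry stays at the unit through all rounds, so no improving cycle exists.
Answer: CONVERGES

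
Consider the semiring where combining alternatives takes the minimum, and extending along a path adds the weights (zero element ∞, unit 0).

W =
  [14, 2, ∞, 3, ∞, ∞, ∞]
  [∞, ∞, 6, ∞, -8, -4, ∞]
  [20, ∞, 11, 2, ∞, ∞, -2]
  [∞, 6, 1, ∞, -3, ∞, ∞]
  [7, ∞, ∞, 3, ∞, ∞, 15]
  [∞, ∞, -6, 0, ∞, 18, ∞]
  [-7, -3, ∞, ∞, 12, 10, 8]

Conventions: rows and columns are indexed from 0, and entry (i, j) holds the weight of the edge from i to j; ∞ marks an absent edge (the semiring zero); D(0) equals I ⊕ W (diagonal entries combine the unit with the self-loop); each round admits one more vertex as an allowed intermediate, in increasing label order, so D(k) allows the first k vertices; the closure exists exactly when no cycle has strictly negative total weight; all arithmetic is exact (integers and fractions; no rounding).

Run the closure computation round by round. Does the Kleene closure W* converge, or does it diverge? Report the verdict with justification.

D(0):
  [0, 2, ∞, 3, ∞, ∞, ∞]
  [∞, 0, 6, ∞, -8, -4, ∞]
  [20, ∞, 0, 2, ∞, ∞, -2]
  [∞, 6, 1, 0, -3, ∞, ∞]
  [7, ∞, ∞, 3, 0, ∞, 15]
  [∞, ∞, -6, 0, ∞, 0, ∞]
  [-7, -3, ∞, ∞, 12, 10, 0]
D(1):
  [0, 2, ∞, 3, ∞, ∞, ∞]
  [∞, 0, 6, ∞, -8, -4, ∞]
  [20, 22, 0, 2, ∞, ∞, -2]
  [∞, 6, 1, 0, -3, ∞, ∞]
  [7, 9, ∞, 3, 0, ∞, 15]
  [∞, ∞, -6, 0, ∞, 0, ∞]
  [-7, -5, ∞, -4, 12, 10, 0]
D(2):
  [0, 2, 8, 3, -6, -2, ∞]
  [∞, 0, 6, ∞, -8, -4, ∞]
  [20, 22, 0, 2, 14, 18, -2]
  [∞, 6, 1, 0, -3, 2, ∞]
  [7, 9, 15, 3, 0, 5, 15]
  [∞, ∞, -6, 0, ∞, 0, ∞]
  [-7, -5, 1, -4, -13, -9, 0]
Detection: at round 3, diagonal entry (6, 6) turns strictly negative.
Key observation: the cycle 6->0->1->2->6 has total weight (-7) + 2 + 6 + (-2), which is strictly negative.
Answer: DIVERGES — negative cycle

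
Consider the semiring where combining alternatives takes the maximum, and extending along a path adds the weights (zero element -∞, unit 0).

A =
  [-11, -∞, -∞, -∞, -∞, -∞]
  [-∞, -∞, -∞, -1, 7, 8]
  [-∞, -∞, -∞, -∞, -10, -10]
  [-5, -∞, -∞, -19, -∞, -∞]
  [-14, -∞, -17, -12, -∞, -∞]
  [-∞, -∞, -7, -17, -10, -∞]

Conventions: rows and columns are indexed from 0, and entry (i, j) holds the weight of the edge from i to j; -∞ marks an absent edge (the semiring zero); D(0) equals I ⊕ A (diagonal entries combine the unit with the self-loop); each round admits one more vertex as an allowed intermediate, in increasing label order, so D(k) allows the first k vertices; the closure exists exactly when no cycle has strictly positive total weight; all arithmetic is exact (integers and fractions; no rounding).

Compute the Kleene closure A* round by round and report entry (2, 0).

D(0):
  [0, -∞, -∞, -∞, -∞, -∞]
  [-∞, 0, -∞, -1, 7, 8]
  [-∞, -∞, 0, -∞, -10, -10]
  [-5, -∞, -∞, 0, -∞, -∞]
  [-14, -∞, -17, -12, 0, -∞]
  [-∞, -∞, -7, -17, -10, 0]
D(1):
  [0, -∞, -∞, -∞, -∞, -∞]
  [-∞, 0, -∞, -1, 7, 8]
  [-∞, -∞, 0, -∞, -10, -10]
  [-5, -∞, -∞, 0, -∞, -∞]
  [-14, -∞, -17, -12, 0, -∞]
  [-∞, -∞, -7, -17, -10, 0]
D(2):
  [0, -∞, -∞, -∞, -∞, -∞]
  [-∞, 0, -∞, -1, 7, 8]
  [-∞, -∞, 0, -∞, -10, -10]
  [-5, -∞, -∞, 0, -∞, -∞]
  [-14, -∞, -17, -12, 0, -∞]
  [-∞, -∞, -7, -17, -10, 0]
D(3):
  [0, -∞, -∞, -∞, -∞, -∞]
  [-∞, 0, -∞, -1, 7, 8]
  [-∞, -∞, 0, -∞, -10, -10]
  [-5, -∞, -∞, 0, -∞, -∞]
  [-14, -∞, -17, -12, 0, -27]
  [-∞, -∞, -7, -17, -10, 0]
D(4):
  [0, -∞, -∞, -∞, -∞, -∞]
  [-6, 0, -∞, -1, 7, 8]
  [-∞, -∞, 0, -∞, -10, -10]
  [-5, -∞, -∞, 0, -∞, -∞]
  [-14, -∞, -17, -12, 0, -27]
  [-22, -∞, -7, -17, -10, 0]
D(5):
  [0, -∞, -∞, -∞, -∞, -∞]
  [-6, 0, -10, -1, 7, 8]
  [-24, -∞, 0, -22, -10, -10]
  [-5, -∞, -∞, 0, -∞, -∞]
  [-14, -∞, -17, -12, 0, -27]
  [-22, -∞, -7, -17, -10, 0]
D(6):
  [0, -∞, -∞, -∞, -∞, -∞]
  [-6, 0, 1, -1, 7, 8]
  [-24, -∞, 0, -22, -10, -10]
  [-5, -∞, -∞, 0, -∞, -∞]
  [-14, -∞, -17, -12, 0, -27]
  [-22, -∞, -7, -17, -10, 0]
Answer: A*[2][0] = -24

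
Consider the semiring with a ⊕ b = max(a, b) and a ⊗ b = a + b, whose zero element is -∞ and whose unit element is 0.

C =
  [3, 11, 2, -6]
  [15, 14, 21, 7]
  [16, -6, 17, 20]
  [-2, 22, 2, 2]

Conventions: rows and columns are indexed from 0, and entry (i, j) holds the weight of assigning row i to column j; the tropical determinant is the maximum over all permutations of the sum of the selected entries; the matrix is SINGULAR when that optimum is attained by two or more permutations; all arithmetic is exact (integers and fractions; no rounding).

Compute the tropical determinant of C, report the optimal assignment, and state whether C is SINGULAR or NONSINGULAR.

σ = (0, 1, 2, 3): 3 + 14 + 17 + 2 = 36
σ = (0, 1, 3, 2): 3 + 14 + 20 + 2 = 39
σ = (0, 2, 1, 3): 3 + 21 + (-6) + 2 = 20
σ = (0, 2, 3, 1): 3 + 21 + 20 + 22 = 66
σ = (0, 3, 1, 2): 3 + 7 + (-6) + 2 = 6
σ = (0, 3, 2, 1): 3 + 7 + 17 + 22 = 49
σ = (1, 0, 2, 3): 11 + 15 + 17 + 2 = 45
σ = (1, 0, 3, 2): 11 + 15 + 20 + 2 = 48
σ = (1, 2, 0, 3): 11 + 21 + 16 + 2 = 50
σ = (1, 2, 3, 0): 11 + 21 + 20 + (-2) = 50
σ = (1, 3, 0, 2): 11 + 7 + 16 + 2 = 36
σ = (1, 3, 2, 0): 11 + 7 + 17 + (-2) = 33
σ = (2, 0, 1, 3): 2 + 15 + (-6) + 2 = 13
σ = (2, 0, 3, 1): 2 + 15 + 20 + 22 = 59
σ = (2, 1, 0, 3): 2 + 14 + 16 + 2 = 34
σ = (2, 1, 3, 0): 2 + 14 + 20 + (-2) = 34
σ = (2, 3, 0, 1): 2 + 7 + 16 + 22 = 47
σ = (2, 3, 1, 0): 2 + 7 + (-6) + (-2) = 1
σ = (3, 0, 1, 2): (-6) + 15 + (-6) + 2 = 5
σ = (3, 0, 2, 1): (-6) + 15 + 17 + 22 = 48
σ = (3, 1, 0, 2): (-6) + 14 + 16 + 2 = 26
σ = (3, 1, 2, 0): (-6) + 14 + 17 + (-2) = 23
σ = (3, 2, 0, 1): (-6) + 21 + 16 + 22 = 53
σ = (3, 2, 1, 0): (-6) + 21 + (-6) + (-2) = 7
Optimal value attained by: σ = (0, 2, 3, 1).
Answer: det⊕(C) = 66; verdict: NONSINGULAR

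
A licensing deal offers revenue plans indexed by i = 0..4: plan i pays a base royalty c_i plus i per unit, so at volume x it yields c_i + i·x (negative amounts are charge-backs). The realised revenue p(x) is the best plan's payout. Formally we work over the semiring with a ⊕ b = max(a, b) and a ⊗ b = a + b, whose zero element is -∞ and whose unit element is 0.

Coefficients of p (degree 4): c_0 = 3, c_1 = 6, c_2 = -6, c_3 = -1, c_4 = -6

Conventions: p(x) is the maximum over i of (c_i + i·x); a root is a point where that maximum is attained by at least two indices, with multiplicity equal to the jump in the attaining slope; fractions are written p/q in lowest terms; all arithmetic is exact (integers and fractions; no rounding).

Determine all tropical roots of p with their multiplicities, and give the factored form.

hull edge (i=0, c=3) to (i=1, c=6): slope 3, span 1
hull edge (i=1, c=6) to (i=3, c=-1): slope -7/2, span 2
hull edge (i=3, c=-1) to (i=4, c=-6): slope -5, span 1
Factored form: p(x) = -6 ⊗ (x ⊕ (-3)) ⊗ (x ⊕ 7/2) ⊗ (x ⊕ 7/2) ⊗ (x ⊕ 5)
Answer: roots = -3 (mult 1), 7/2 (mult 2), 5 (mult 1)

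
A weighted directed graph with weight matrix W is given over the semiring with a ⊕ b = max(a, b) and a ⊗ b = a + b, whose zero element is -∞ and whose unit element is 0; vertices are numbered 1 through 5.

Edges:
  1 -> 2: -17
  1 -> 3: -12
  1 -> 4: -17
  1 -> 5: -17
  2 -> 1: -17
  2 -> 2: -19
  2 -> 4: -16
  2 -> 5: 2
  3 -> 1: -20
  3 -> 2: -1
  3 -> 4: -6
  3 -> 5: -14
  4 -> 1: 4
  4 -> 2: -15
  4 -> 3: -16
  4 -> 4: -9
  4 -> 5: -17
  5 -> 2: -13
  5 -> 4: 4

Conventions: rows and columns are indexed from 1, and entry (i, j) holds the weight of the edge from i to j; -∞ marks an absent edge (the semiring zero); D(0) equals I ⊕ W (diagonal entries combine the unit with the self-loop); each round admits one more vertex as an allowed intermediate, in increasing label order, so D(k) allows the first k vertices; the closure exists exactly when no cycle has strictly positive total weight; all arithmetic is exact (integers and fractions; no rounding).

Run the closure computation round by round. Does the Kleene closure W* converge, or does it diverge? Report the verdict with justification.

D(0):
  [0, -17, -12, -17, -17]
  [-17, 0, -∞, -16, 2]
  [-20, -1, 0, -6, -14]
  [4, -15, -16, 0, -17]
  [-∞, -13, -∞, 4, 0]
D(1):
  [0, -17, -12, -17, -17]
  [-17, 0, -29, -16, 2]
  [-20, -1, 0, -6, -14]
  [4, -13, -8, 0, -13]
  [-∞, -13, -∞, 4, 0]
D(2):
  [0, -17, -12, -17, -15]
  [-17, 0, -29, -16, 2]
  [-18, -1, 0, -6, 1]
  [4, -13, -8, 0, -11]
  [-30, -13, -42, 4, 0]
D(3):
  [0, -13, -12, -17, -11]
  [-17, 0, -29, -16, 2]
  [-18, -1, 0, -6, 1]
  [4, -9, -8, 0, -7]
  [-30, -13, -42, 4, 0]
D(4):
  [0, -13, -12, -17, -11]
  [-12, 0, -24, -16, 2]
  [-2, -1, 0, -6, 1]
  [4, -9, -8, 0, -7]
  [8, -5, -4, 4, 0]
D(5):
  [0, -13, -12, -7, -11]
  [10, 0, -2, 6, 2]
  [9, -1, 0, 5, 1]
  [4, -9, -8, 0, -7]
  [8, -5, -4, 4, 0]
Key observation: every diagonal entry stays at the unit through all rounds, so no improving cycle exists.
Answer: CONVERGES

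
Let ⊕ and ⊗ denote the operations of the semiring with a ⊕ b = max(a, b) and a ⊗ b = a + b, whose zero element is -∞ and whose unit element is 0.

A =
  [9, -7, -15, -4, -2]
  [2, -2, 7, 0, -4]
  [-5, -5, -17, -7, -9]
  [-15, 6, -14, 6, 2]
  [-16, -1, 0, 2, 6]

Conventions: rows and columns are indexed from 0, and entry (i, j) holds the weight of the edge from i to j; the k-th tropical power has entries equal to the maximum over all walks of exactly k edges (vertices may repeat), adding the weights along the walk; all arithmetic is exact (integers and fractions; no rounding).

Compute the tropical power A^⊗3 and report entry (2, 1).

A^⊗2:
  [18, 2, 0, 5, 7]
  [11, 6, 5, 6, 2]
  [4, -1, 2, -1, -3]
  [8, 12, 13, 12, 8]
  [1, 8, 6, 8, 12]
A^⊗3:
  [27, 11, 9, 14, 16]
  [20, 12, 13, 12, 9]
  [13, 5, 6, 5, 3]
  [17, 18, 19, 18, 14]
  [10, 14, 15, 14, 18]
Key observation: the optimum is the walk 2->3->3->1, with weight (-7) + 6 + 6 = 5.
Optimal value attained by: walk 2->3->3->1.
Answer: (A^⊗3)[2][1] = 5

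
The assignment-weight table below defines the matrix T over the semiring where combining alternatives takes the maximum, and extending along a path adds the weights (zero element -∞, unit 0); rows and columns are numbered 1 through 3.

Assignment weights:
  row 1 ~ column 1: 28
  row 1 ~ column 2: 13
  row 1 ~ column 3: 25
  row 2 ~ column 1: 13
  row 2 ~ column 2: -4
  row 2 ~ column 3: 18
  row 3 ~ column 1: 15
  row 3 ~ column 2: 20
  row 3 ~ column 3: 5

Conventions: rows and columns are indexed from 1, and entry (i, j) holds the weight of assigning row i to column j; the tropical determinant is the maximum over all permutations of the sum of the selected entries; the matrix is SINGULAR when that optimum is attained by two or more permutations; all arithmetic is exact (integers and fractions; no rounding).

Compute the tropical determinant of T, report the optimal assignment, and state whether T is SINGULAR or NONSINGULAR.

σ = (1, 2, 3): 28 + (-4) + 5 = 29
σ = (1, 3, 2): 28 + 18 + 20 = 66
σ = (2, 1, 3): 13 + 13 + 5 = 31
σ = (2, 3, 1): 13 + 18 + 15 = 46
σ = (3, 1, 2): 25 + 13 + 20 = 58
σ = (3, 2, 1): 25 + (-4) + 15 = 36
Optimal value attained by: σ = (1, 3, 2).
Answer: det⊕(T) = 66; verdict: NONSINGULAR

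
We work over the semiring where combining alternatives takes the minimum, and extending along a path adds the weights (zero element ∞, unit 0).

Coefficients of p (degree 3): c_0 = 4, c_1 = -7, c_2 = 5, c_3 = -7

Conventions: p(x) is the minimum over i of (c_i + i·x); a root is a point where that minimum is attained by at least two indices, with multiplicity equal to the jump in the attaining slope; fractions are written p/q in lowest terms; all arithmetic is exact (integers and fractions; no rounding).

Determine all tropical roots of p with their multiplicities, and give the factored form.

hull edge (i=0, c=4) to (i=1, c=-7): slope -11, span 1
hull edge (i=1, c=-7) to (i=3, c=-7): slope 0, span 2
Factored form: p(x) = -7 ⊗ (x ⊕ 0) ⊗ (x ⊕ 0) ⊗ (x ⊕ 11)
Answer: roots = 0 (mult 2), 11 (mult 1)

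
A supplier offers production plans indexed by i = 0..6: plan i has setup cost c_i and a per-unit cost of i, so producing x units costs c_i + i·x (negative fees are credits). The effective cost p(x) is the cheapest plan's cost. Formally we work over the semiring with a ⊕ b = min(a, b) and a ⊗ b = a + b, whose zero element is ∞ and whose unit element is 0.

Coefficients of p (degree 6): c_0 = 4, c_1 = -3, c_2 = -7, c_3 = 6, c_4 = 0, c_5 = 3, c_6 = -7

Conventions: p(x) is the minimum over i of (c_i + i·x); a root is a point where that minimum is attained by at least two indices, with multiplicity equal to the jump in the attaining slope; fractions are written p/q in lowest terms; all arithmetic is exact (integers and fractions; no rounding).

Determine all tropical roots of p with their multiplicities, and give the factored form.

hull edge (i=0, c=4) to (i=1, c=-3): slope -7, span 1
hull edge (i=1, c=-3) to (i=2, c=-7): slope -4, span 1
hull edge (i=2, c=-7) to (i=6, c=-7): slope 0, span 4
Factored form: p(x) = -7 ⊗ (x ⊕ 0) ⊗ (x ⊕ 0) ⊗ (x ⊕ 0) ⊗ (x ⊕ 0) ⊗ (x ⊕ 4) ⊗ (x ⊕ 7)
Answer: roots = 0 (mult 4), 4 (mult 1), 7 (mult 1)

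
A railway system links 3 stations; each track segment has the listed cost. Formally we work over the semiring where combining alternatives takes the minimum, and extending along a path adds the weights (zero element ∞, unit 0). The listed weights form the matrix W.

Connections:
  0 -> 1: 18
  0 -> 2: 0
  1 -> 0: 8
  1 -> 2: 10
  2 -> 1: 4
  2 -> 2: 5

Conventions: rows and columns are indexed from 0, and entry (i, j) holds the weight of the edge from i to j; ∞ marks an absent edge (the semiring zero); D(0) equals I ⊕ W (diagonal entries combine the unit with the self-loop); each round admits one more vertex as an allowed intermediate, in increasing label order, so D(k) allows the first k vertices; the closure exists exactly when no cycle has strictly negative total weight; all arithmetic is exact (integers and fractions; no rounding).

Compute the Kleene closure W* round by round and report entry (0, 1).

D(0):
  [0, 18, 0]
  [8, 0, 10]
  [∞, 4, 0]
D(1):
  [0, 18, 0]
  [8, 0, 8]
  [∞, 4, 0]
D(2):
  [0, 18, 0]
  [8, 0, 8]
  [12, 4, 0]
D(3):
  [0, 4, 0]
  [8, 0, 8]
  [12, 4, 0]
Answer: W*[0][1] = 4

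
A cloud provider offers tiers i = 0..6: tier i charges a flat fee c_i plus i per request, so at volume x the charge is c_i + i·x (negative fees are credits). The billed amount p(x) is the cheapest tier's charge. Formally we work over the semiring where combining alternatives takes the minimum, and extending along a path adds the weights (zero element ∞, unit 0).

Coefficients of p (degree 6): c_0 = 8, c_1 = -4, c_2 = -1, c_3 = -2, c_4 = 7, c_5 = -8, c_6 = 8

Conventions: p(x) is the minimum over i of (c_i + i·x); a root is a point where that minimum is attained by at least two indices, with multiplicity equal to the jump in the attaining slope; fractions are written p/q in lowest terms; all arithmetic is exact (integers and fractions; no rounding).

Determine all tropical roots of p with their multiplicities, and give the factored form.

hull edge (i=0, c=8) to (i=1, c=-4): slope -12, span 1
hull edge (i=1, c=-4) to (i=5, c=-8): slope -1, span 4
hull edge (i=5, c=-8) to (i=6, c=8): slope 16, span 1
Factored form: p(x) = 8 ⊗ (x ⊕ (-16)) ⊗ (x ⊕ 1) ⊗ (x ⊕ 1) ⊗ (x ⊕ 1) ⊗ (x ⊕ 1) ⊗ (x ⊕ 12)
Answer: roots = -16 (mult 1), 1 (mult 4), 12 (mult 1)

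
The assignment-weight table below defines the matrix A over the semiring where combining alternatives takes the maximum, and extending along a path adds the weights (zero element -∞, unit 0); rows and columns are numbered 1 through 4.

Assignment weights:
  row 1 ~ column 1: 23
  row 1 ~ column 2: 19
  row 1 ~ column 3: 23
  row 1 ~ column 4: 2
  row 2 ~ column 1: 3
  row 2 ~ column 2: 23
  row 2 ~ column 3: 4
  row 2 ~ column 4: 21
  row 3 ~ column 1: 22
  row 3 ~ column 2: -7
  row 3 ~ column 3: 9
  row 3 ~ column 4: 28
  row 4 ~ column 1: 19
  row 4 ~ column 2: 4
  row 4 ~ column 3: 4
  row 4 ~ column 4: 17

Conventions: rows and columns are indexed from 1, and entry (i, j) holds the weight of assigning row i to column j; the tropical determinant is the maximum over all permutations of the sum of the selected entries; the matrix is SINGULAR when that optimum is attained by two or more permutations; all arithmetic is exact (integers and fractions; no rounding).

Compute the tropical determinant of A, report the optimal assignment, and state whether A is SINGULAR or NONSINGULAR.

σ = (1, 2, 3, 4): 23 + 23 + 9 + 17 = 72
σ = (1, 2, 4, 3): 23 + 23 + 28 + 4 = 78
σ = (1, 3, 2, 4): 23 + 4 + (-7) + 17 = 37
σ = (1, 3, 4, 2): 23 + 4 + 28 + 4 = 59
σ = (1, 4, 2, 3): 23 + 21 + (-7) + 4 = 41
σ = (1, 4, 3, 2): 23 + 21 + 9 + 4 = 57
σ = (2, 1, 3, 4): 19 + 3 + 9 + 17 = 48
σ = (2, 1, 4, 3): 19 + 3 + 28 + 4 = 54
σ = (2, 3, 1, 4): 19 + 4 + 22 + 17 = 62
σ = (2, 3, 4, 1): 19 + 4 + 28 + 19 = 70
σ = (2, 4, 1, 3): 19 + 21 + 22 + 4 = 66
σ = (2, 4, 3, 1): 19 + 21 + 9 + 19 = 68
σ = (3, 1, 2, 4): 23 + 3 + (-7) + 17 = 36
σ = (3, 1, 4, 2): 23 + 3 + 28 + 4 = 58
σ = (3, 2, 1, 4): 23 + 23 + 22 + 17 = 85
σ = (3, 2, 4, 1): 23 + 23 + 28 + 19 = 93
σ = (3, 4, 1, 2): 23 + 21 + 22 + 4 = 70
σ = (3, 4, 2, 1): 23 + 21 + (-7) + 19 = 56
σ = (4, 1, 2, 3): 2 + 3 + (-7) + 4 = 2
σ = (4, 1, 3, 2): 2 + 3 + 9 + 4 = 18
σ = (4, 2, 1, 3): 2 + 23 + 22 + 4 = 51
σ = (4, 2, 3, 1): 2 + 23 + 9 + 19 = 53
σ = (4, 3, 1, 2): 2 + 4 + 22 + 4 = 32
σ = (4, 3, 2, 1): 2 + 4 + (-7) + 19 = 18
Optimal value attained by: σ = (3, 2, 4, 1).
Answer: det⊕(A) = 93; verdict: NONSINGULAR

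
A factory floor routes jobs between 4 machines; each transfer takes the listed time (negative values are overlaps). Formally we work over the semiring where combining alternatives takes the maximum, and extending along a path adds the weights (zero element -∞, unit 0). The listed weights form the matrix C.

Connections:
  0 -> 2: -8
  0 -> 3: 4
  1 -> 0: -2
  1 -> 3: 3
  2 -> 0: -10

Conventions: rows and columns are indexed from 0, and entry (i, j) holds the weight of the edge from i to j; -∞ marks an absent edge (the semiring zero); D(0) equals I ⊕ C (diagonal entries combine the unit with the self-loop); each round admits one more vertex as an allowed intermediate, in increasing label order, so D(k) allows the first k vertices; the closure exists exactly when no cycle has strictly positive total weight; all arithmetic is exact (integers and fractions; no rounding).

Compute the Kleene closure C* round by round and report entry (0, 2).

D(0):
  [0, -∞, -8, 4]
  [-2, 0, -∞, 3]
  [-10, -∞, 0, -∞]
  [-∞, -∞, -∞, 0]
D(1):
  [0, -∞, -8, 4]
  [-2, 0, -10, 3]
  [-10, -∞, 0, -6]
  [-∞, -∞, -∞, 0]
D(2):
  [0, -∞, -8, 4]
  [-2, 0, -10, 3]
  [-10, -∞, 0, -6]
  [-∞, -∞, -∞, 0]
D(3):
  [0, -∞, -8, 4]
  [-2, 0, -10, 3]
  [-10, -∞, 0, -6]
  [-∞, -∞, -∞, 0]
D(4):
  [0, -∞, -8, 4]
  [-2, 0, -10, 3]
  [-10, -∞, 0, -6]
  [-∞, -∞, -∞, 0]
Answer: C*[0][2] = -8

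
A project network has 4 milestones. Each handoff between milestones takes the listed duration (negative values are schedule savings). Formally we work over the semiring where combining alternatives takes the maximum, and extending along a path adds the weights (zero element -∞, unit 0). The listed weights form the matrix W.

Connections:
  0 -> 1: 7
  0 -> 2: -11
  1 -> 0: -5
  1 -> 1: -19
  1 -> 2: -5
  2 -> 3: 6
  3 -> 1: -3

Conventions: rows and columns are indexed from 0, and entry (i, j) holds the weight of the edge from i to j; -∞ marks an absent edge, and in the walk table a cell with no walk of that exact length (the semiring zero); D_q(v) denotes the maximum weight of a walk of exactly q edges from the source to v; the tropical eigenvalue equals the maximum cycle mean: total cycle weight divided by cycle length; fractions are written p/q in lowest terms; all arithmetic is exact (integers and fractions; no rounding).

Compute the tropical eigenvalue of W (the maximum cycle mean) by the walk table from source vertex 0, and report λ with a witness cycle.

q=0: [0, -∞, -∞, -∞]
q=1: [-∞, 7, -11, -∞]
q=2: [2, -12, 2, -5]
q=3: [-17, 9, -9, 8]
q=4: [4, 5, 4, -3]
Optimal cycle mean attained by: cycle 0->1->0, total 7 + (-5), length 2.
Answer: λ = 1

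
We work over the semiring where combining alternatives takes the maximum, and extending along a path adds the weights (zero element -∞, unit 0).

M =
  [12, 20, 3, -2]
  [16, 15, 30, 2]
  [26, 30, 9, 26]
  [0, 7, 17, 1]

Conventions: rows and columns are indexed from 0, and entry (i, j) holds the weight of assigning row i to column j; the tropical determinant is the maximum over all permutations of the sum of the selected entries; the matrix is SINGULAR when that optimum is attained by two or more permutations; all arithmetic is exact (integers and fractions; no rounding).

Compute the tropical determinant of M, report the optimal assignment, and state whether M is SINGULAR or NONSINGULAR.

σ = (0, 1, 2, 3): 12 + 15 + 9 + 1 = 37
σ = (0, 1, 3, 2): 12 + 15 + 26 + 17 = 70
σ = (0, 2, 1, 3): 12 + 30 + 30 + 1 = 73
σ = (0, 2, 3, 1): 12 + 30 + 26 + 7 = 75
σ = (0, 3, 1, 2): 12 + 2 + 30 + 17 = 61
σ = (0, 3, 2, 1): 12 + 2 + 9 + 7 = 30
σ = (1, 0, 2, 3): 20 + 16 + 9 + 1 = 46
σ = (1, 0, 3, 2): 20 + 16 + 26 + 17 = 79
σ = (1, 2, 0, 3): 20 + 30 + 26 + 1 = 77
σ = (1, 2, 3, 0): 20 + 30 + 26 + 0 = 76
σ = (1, 3, 0, 2): 20 + 2 + 26 + 17 = 65
σ = (1, 3, 2, 0): 20 + 2 + 9 + 0 = 31
σ = (2, 0, 1, 3): 3 + 16 + 30 + 1 = 50
σ = (2, 0, 3, 1): 3 + 16 + 26 + 7 = 52
σ = (2, 1, 0, 3): 3 + 15 + 26 + 1 = 45
σ = (2, 1, 3, 0): 3 + 15 + 26 + 0 = 44
σ = (2, 3, 0, 1): 3 + 2 + 26 + 7 = 38
σ = (2, 3, 1, 0): 3 + 2 + 30 + 0 = 35
σ = (3, 0, 1, 2): (-2) + 16 + 30 + 17 = 61
σ = (3, 0, 2, 1): (-2) + 16 + 9 + 7 = 30
σ = (3, 1, 0, 2): (-2) + 15 + 26 + 17 = 56
σ = (3, 1, 2, 0): (-2) + 15 + 9 + 0 = 22
σ = (3, 2, 0, 1): (-2) + 30 + 26 + 7 = 61
σ = (3, 2, 1, 0): (-2) + 30 + 30 + 0 = 58
Optimal value attained by: σ = (1, 0, 3, 2).
Answer: det⊕(M) = 79; verdict: NONSINGULAR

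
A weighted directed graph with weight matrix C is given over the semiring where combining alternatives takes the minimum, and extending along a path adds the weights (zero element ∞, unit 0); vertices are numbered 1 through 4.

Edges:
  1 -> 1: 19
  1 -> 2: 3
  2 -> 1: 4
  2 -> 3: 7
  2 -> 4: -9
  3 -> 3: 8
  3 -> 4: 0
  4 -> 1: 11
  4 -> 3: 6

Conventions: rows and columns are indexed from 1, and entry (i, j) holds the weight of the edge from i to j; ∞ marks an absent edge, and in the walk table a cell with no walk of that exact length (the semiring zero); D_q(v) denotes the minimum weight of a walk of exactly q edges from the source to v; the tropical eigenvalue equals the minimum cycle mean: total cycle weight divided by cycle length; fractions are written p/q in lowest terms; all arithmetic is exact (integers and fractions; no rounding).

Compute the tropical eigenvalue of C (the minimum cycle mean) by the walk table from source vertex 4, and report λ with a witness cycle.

q=0: [∞, ∞, ∞, 0]
q=1: [11, ∞, 6, ∞]
q=2: [30, 14, 14, 6]
q=3: [17, 33, 12, 5]
q=4: [16, 20, 11, 12]
Optimal cycle mean attained by: cycle 1->2->4->1, total 3 + (-9) + 11, length 3.
Answer: λ = 5/3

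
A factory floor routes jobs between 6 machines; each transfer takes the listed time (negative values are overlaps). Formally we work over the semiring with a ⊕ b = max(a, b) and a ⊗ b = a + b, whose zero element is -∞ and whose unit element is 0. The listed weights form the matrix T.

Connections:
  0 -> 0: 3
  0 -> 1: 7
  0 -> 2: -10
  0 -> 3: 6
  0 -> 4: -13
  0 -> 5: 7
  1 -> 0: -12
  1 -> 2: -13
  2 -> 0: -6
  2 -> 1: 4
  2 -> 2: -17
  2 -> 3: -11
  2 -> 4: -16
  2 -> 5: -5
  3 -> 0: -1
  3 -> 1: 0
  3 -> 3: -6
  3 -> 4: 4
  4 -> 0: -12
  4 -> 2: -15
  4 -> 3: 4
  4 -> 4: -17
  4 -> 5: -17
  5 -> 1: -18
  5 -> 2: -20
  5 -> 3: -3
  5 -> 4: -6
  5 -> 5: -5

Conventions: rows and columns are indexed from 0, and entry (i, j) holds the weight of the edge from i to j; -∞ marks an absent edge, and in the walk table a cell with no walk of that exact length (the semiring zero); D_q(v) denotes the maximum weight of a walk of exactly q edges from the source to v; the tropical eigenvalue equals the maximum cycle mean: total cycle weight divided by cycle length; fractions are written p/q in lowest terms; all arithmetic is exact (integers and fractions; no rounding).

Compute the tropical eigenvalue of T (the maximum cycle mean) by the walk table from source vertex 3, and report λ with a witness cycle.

q=0: [-∞, -∞, -∞, 0, -∞, -∞]
q=1: [-1, 0, -∞, -6, 4, -∞]
q=2: [2, 6, -11, 8, -2, 6]
q=3: [7, 9, -7, 8, 12, 9]
q=4: [10, 14, -3, 16, 12, 14]
q=5: [15, 17, 1, 16, 20, 17]
q=6: [18, 22, 5, 24, 20, 22]
Optimal cycle mean attained by: cycle 3->4->3, total 4 + 4, length 2.
Answer: λ = 4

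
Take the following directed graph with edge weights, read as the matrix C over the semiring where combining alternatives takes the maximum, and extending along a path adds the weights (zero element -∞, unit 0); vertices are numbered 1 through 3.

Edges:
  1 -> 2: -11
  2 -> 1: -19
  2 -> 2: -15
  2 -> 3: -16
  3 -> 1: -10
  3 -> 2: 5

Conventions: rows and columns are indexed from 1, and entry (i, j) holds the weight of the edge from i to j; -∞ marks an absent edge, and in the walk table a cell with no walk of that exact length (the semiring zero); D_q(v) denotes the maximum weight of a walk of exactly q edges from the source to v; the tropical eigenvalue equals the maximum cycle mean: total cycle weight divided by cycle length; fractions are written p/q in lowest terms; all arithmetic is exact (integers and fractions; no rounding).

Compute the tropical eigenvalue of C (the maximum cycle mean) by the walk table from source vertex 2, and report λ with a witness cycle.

q=0: [-∞, 0, -∞]
q=1: [-19, -15, -16]
q=2: [-26, -11, -31]
q=3: [-30, -26, -27]
Optimal cycle mean attained by: cycle 2->3->2, total (-16) + 5, length 2.
Answer: λ = -11/2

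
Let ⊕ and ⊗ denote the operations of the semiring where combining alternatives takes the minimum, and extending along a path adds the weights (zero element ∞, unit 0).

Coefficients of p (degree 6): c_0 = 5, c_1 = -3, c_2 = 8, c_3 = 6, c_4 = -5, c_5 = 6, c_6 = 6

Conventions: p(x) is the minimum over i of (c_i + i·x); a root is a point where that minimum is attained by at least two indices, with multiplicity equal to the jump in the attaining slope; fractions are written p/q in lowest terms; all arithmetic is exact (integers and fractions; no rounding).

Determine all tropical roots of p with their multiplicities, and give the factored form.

hull edge (i=0, c=5) to (i=1, c=-3): slope -8, span 1
hull edge (i=1, c=-3) to (i=4, c=-5): slope -2/3, span 3
hull edge (i=4, c=-5) to (i=6, c=6): slope 11/2, span 2
Factored form: p(x) = 6 ⊗ (x ⊕ (-11/2)) ⊗ (x ⊕ (-11/2)) ⊗ (x ⊕ 2/3) ⊗ (x ⊕ 2/3) ⊗ (x ⊕ 2/3) ⊗ (x ⊕ 8)
Answer: roots = -11/2 (mult 2), 2/3 (mult 3), 8 (mult 1)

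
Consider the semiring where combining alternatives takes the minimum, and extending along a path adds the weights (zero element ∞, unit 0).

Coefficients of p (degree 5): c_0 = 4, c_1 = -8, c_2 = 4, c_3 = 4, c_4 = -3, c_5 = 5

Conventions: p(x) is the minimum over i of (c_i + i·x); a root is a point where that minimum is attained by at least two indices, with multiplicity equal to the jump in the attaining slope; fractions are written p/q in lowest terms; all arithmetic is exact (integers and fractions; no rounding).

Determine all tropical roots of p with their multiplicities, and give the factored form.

hull edge (i=0, c=4) to (i=1, c=-8): slope -12, span 1
hull edge (i=1, c=-8) to (i=4, c=-3): slope 5/3, span 3
hull edge (i=4, c=-3) to (i=5, c=5): slope 8, span 1
Factored form: p(x) = 5 ⊗ (x ⊕ (-8)) ⊗ (x ⊕ (-5/3)) ⊗ (x ⊕ (-5/3)) ⊗ (x ⊕ (-5/3)) ⊗ (x ⊕ 12)
Answer: roots = -8 (mult 1), -5/3 (mult 3), 12 (mult 1)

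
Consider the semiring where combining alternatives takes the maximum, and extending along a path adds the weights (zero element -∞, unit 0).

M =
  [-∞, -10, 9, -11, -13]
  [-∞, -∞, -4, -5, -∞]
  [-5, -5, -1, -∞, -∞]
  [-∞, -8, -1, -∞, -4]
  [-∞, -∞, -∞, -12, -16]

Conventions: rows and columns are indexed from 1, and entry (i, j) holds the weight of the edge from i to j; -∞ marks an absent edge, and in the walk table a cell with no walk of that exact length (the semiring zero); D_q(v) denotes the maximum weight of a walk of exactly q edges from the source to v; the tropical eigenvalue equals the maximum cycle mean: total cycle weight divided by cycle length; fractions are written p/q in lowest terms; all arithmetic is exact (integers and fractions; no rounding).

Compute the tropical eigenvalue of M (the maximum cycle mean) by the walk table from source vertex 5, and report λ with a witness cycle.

q=0: [-∞, -∞, -∞, -∞, 0]
q=1: [-∞, -∞, -∞, -12, -16]
q=2: [-∞, -20, -13, -28, -16]
q=3: [-18, -18, -14, -25, -32]
q=4: [-19, -19, -9, -23, -29]
q=5: [-14, -14, -10, -24, -27]
Optimal cycle mean attained by: cycle 1->3->1, total 9 + (-5), length 2.
Answer: λ = 2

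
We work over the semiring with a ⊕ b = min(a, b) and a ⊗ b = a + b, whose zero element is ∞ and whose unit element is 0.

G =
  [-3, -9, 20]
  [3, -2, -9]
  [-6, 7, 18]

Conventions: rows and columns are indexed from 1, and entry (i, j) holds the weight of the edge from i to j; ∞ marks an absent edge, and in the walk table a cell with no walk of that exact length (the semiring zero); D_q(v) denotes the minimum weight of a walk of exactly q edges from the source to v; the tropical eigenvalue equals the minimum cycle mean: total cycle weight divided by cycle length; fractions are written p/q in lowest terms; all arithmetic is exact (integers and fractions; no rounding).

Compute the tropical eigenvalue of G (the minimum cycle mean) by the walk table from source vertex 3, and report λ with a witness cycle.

q=0: [∞, ∞, 0]
q=1: [-6, 7, 18]
q=2: [-9, -15, -2]
q=3: [-12, -18, -24]
Optimal cycle mean attained by: cycle 1->2->3->1, total (-9) + (-9) + (-6), length 3.
Answer: λ = -8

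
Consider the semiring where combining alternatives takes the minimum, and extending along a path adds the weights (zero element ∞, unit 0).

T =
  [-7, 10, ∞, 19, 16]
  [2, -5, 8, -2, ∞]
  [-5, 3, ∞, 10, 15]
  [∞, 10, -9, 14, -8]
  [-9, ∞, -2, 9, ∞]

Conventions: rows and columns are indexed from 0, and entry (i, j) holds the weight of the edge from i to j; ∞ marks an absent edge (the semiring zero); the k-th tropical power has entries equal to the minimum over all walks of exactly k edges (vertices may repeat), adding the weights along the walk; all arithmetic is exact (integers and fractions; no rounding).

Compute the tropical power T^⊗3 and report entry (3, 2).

T^⊗2:
  [-14, 3, 10, 8, 9]
  [-5, -10, -11, -7, -10]
  [-12, -2, 1, 1, 2]
  [-17, -6, -10, 1, 6]
  [-16, 1, 0, 8, 1]
T^⊗3:
  [-21, -4, -1, 1, 0]
  [-19, -15, -16, -12, -15]
  [-19, -7, -8, -4, -7]
  [-24, -11, -8, -8, -7]
  [-23, -6, -1, -1, 0]
Key observation: the optimum is the walk 3->2->3->2, with weight (-9) + 10 + (-9) = -8.
Optimal value attained by: walk 3->2->3->2.
Answer: (T^⊗3)[3][2] = -8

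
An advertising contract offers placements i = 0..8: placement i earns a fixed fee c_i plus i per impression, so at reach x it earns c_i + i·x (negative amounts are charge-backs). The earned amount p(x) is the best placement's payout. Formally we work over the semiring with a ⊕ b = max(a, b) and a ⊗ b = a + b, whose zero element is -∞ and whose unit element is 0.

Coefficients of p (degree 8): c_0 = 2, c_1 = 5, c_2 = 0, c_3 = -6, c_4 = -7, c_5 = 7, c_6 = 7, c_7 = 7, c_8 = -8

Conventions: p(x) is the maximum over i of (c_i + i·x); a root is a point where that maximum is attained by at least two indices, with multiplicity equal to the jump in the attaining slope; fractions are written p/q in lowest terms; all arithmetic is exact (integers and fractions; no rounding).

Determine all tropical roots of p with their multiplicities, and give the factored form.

hull edge (i=0, c=2) to (i=1, c=5): slope 3, span 1
hull edge (i=1, c=5) to (i=5, c=7): slope 1/2, span 4
hull edge (i=5, c=7) to (i=7, c=7): slope 0, span 2
hull edge (i=7, c=7) to (i=8, c=-8): slope -15, span 1
Factored form: p(x) = -8 ⊗ (x ⊕ (-3)) ⊗ (x ⊕ (-1/2)) ⊗ (x ⊕ (-1/2)) ⊗ (x ⊕ (-1/2)) ⊗ (x ⊕ (-1/2)) ⊗ (x ⊕ 0) ⊗ (x ⊕ 0) ⊗ (x ⊕ 15)
Answer: roots = -3 (mult 1), -1/2 (mult 4), 0 (mult 2), 15 (mult 1)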